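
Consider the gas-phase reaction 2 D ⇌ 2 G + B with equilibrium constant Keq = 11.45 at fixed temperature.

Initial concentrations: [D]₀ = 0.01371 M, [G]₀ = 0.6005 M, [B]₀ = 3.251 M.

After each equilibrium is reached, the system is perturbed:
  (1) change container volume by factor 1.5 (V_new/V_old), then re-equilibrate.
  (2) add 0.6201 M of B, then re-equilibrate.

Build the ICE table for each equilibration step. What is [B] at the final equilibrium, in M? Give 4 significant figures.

Q₀ = 6237 vs Keq = 11.45 ⇒ Q>K, reverse
Step 1:
                    D           G           B
  Initial     0.01371      0.6005       3.251
  Change       0.1977     -0.1977    -0.09883
  Equil        0.2114      0.4028       3.152
  solve Keq expr → x = -0.09883; check Q = 11.45
Then change container volume by factor 1.5 (V_new/V_old).
Step 2:
                    D           G           B
  Initial      0.1409      0.2686       2.101
  Change     -0.01792     0.01792     0.00896
  Equil         0.123      0.2865        2.11
  solve Keq expr → x = 0.00896; check Q = 11.45
Then add 0.6201 M of B.
Step 3:
                    D           G           B
  Initial       0.123      0.2865       2.731
  Change      0.01127    -0.01127   -0.005633
  Equil        0.1343      0.2752       2.725
  solve Keq expr → x = -0.005633; check Q = 11.45

[B]_eq = 2.725 M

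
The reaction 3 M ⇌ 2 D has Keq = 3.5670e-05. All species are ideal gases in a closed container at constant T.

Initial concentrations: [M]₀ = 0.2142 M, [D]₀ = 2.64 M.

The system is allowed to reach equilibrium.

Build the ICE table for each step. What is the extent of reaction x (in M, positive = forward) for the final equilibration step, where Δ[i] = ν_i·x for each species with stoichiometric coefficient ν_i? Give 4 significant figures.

x = -1.295 M

Q₀ = 709.2 vs Keq = 3.5670e-05 ⇒ Q>K, reverse
Step 1:
                    M           D
  I            0.2142        2.64
  C             3.886       -2.59
  E               4.1     0.04958
  solve Keq expr → x = -1.295; check Q = 3.5670e-05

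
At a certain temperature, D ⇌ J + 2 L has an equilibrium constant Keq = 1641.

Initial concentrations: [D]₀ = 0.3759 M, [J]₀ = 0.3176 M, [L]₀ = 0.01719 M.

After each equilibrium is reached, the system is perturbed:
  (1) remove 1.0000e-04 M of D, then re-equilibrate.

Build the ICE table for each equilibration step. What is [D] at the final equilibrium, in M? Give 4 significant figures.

[D]_eq = 2.4933e-04 M

Q₀ = 2.4967e-04 vs Keq = 1641 ⇒ Q<K, forward
Step 1:
                    D           J           L
  Initial      0.3759      0.3176     0.01719
  Change      -0.3757      0.3757      0.7513
  Equil    2.4949e-04      0.6933      0.7685
  solve Keq expr → x = 0.3757; check Q = 1641
Then remove 1.0000e-04 M of D.
Step 2:
                    D           J           L
  Initial  1.4949e-04      0.6933      0.7685
  Change   9.9834e-05 -9.9834e-05 -1.9967e-04
  Equil    2.4933e-04      0.6932      0.7683
  solve Keq expr → x = -9.9834e-05; check Q = 1641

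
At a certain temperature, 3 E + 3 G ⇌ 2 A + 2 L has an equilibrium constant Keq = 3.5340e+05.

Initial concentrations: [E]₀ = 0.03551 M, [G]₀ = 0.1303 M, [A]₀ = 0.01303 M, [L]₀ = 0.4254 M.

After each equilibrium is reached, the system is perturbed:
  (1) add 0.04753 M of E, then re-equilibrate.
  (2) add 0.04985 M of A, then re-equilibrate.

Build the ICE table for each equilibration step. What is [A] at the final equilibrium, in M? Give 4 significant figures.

[A]_eq = 0.1013 M

Q₀ = 310.2 vs Keq = 3.5340e+05 ⇒ Q<K, forward
Step 1:
                  E         G         A         L
  I         0.03551    0.1303   0.01303    0.4254
  C        -0.02754  -0.02754   0.01836   0.01836
  E        0.007969    0.1028   0.03139    0.4438
  solve Keq expr → x = 0.00918; check Q = 3.5340e+05
Then add 0.04753 M of E.
Step 2:
                  E         G         A         L
  I          0.0555    0.1028   0.03139    0.4438
  C        -0.03665  -0.03665   0.02444   0.02444
  E         0.01884    0.0661   0.05583    0.4682
  solve Keq expr → x = 0.01222; check Q = 3.5340e+05
Then add 0.04985 M of A.
Step 3:
                  E         G         A         L
  I         0.01884    0.0661    0.1057    0.4682
  C         0.00652   0.00652 -0.004347 -0.004347
  E         0.02537   0.07263    0.1013    0.4638
  solve Keq expr → x = -0.002173; check Q = 3.5340e+05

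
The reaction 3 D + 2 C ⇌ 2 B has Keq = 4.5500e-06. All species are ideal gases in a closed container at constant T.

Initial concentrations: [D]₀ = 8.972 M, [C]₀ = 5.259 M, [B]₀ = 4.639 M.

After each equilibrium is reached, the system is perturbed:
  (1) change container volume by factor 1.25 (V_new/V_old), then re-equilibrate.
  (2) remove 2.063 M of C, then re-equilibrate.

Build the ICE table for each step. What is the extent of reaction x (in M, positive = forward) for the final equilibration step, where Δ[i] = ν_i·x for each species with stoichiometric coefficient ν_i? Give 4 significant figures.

Q₀ = 0.001077 vs Keq = 4.5500e-06 ⇒ Q>K, reverse
Step 1:
                  D         C         B
  Initial     8.972     5.259     4.639
  Change      5.411     3.607    -3.607
  Equil       14.38     8.866     1.032
  solve Keq expr → x = -1.804; check Q = 4.5500e-06
Then change container volume by factor 1.25 (V_new/V_old).
Step 2:
                  D         C         B
  Initial     11.51     7.093    0.8253
  Change     0.2928    0.1952   -0.1952
  Equil        11.8     7.288    0.6301
  solve Keq expr → x = -0.0976; check Q = 4.5500e-06
Then remove 2.063 M of C.
Step 3:
                  D         C         B
  Initial      11.8     5.225    0.6301
  Change     0.2276    0.1517   -0.1517
  Equil       12.03     5.377    0.4784
  solve Keq expr → x = -0.07586; check Q = 4.5500e-06

x = -0.07586 M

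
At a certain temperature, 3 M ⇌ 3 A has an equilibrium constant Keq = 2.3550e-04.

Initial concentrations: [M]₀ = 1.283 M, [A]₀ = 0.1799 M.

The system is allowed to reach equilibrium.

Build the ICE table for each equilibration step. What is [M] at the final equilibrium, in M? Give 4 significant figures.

[M]_eq = 1.378 M

Q₀ = 0.002757 vs Keq = 2.3550e-04 ⇒ Q>K, reverse
Step 1:
                   M          A
  Initial      1.283     0.1799
  Change     0.09481   -0.09481
  Equil        1.378    0.08509
  solve Keq expr → x = -0.0316; check Q = 2.3550e-04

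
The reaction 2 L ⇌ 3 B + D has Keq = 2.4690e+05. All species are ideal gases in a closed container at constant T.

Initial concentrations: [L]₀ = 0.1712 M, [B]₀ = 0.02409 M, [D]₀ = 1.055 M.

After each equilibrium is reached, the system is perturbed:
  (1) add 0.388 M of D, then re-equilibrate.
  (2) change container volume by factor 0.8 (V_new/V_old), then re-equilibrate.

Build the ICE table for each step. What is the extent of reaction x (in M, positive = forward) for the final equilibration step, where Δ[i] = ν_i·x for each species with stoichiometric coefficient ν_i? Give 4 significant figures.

x = -5.7486e-05 M

Q₀ = 5.0322e-04 vs Keq = 2.4690e+05 ⇒ Q<K, forward
Step 1:
                   L          B          D
  Initial     0.1712    0.02409      1.055
  Change     -0.1709     0.2563    0.08544
  Equil   3.1913e-04     0.2804       1.14
  solve Keq expr → x = 0.08544; check Q = 2.4690e+05
Then add 0.388 M of D.
Step 2:
                   L          B          D
  Initial 3.1913e-04     0.2804      1.528
  Change  5.0168e-05 -7.5253e-05 -2.5084e-05
  Equil   3.6930e-04     0.2803      1.528
  solve Keq expr → x = -2.5084e-05; check Q = 2.4690e+05
Then change container volume by factor 0.8 (V_new/V_old).
Step 3:
                   L          B          D
  Initial 4.6162e-04     0.3504      1.911
  Change  1.1497e-04 -1.7246e-04 -5.7486e-05
  Equil   5.7660e-04     0.3502       1.91
  solve Keq expr → x = -5.7486e-05; check Q = 2.4690e+05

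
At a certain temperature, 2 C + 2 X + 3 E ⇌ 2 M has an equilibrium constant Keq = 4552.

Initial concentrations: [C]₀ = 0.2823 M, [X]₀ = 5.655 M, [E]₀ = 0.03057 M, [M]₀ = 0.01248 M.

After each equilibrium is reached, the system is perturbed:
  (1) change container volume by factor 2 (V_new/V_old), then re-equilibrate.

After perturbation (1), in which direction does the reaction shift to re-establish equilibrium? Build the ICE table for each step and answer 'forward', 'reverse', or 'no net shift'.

Q₀ = 2.139 vs Keq = 4552 ⇒ Q<K, forward
Step 1:
                    C           X           E           M
  init         0.2823       5.655     0.03057     0.01248
  Δ          -0.01741    -0.01741    -0.02612     0.01741
  eq           0.2649       5.638    0.004449     0.02989
  solve Keq expr → x = 0.008707; check Q = 4552
Then change container volume by factor 2 (V_new/V_old).
Step 2:
                    C           X           E           M
  init         0.1324       2.819    0.002224     0.01495
  Δ          0.002605    0.002605    0.003907   -0.002605
  eq            0.135       2.821    0.006131     0.01234
  solve Keq expr → x = -0.001302; check Q = 4552

Direction: reverse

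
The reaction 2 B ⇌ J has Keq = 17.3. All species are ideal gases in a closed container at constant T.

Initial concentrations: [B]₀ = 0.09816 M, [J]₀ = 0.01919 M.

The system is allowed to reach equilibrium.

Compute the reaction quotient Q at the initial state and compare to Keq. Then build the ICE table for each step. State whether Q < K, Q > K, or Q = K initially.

Q₀ = 1.992; Q < K (proceeds forward)

Q₀ = 1.992 vs Keq = 17.3 ⇒ Q<K, forward
Step 1:
                    B           J
  init        0.09816     0.01919
  Δ          -0.04815     0.02408
  eq          0.05001     0.04327
  solve Keq expr → x = 0.02408; check Q = 17.3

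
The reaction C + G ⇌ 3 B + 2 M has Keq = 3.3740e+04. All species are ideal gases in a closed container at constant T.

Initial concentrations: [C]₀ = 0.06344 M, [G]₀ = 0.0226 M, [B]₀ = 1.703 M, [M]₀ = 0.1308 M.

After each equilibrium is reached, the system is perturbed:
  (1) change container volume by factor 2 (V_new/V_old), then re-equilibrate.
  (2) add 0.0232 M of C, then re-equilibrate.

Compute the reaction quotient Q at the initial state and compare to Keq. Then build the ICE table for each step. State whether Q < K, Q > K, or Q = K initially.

Q₀ = 58.94 vs Keq = 3.3740e+04 ⇒ Q<K, forward
Step 1:
                  C         G         B         M
  Initial   0.06344    0.0226     1.703    0.1308
  Change   -0.02248  -0.02248   0.06743   0.04495
  Equil     0.04096 1.2402e-04      1.77    0.1758
  solve Keq expr → x = 0.02248; check Q = 3.3740e+04
Then change container volume by factor 2 (V_new/V_old).
Step 2:
                  C         G         B         M
  Initial   0.02048 6.2009e-05    0.8852   0.08788
  Change  -5.4214e-05 -5.4214e-05 1.6264e-04 1.0843e-04
  Equil     0.02043 7.7952e-06    0.8854   0.08798
  solve Keq expr → x = 5.4214e-05; check Q = 3.3740e+04
Then add 0.0232 M of C.
Step 3:
                  C         G         B         M
  Initial   0.04363 7.7952e-06    0.8854   0.08798
  Change  -4.1441e-06 -4.1441e-06 1.2432e-05 8.2882e-06
  Equil     0.04362 3.6511e-06    0.8854   0.08799
  solve Keq expr → x = 4.1441e-06; check Q = 3.3740e+04

Q₀ = 58.94; Q < K (proceeds forward)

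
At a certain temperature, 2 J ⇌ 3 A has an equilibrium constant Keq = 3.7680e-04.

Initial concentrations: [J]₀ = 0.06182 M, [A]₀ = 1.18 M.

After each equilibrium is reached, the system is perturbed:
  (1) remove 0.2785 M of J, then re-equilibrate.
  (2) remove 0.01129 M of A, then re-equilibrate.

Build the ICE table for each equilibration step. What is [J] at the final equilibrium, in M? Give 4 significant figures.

[J]_eq = 0.5309 M

Q₀ = 429.9 vs Keq = 3.7680e-04 ⇒ Q>K, reverse
Step 1:
                    J           A
  I           0.06182        1.18
  C            0.7449      -1.117
  E            0.8068     0.06259
  solve Keq expr → x = -0.3725; check Q = 3.7680e-04
Then remove 0.2785 M of J.
Step 2:
                    J           A
  I            0.5283     0.06259
  C          0.009872    -0.01481
  E            0.5381     0.04779
  solve Keq expr → x = -0.004936; check Q = 3.7680e-04
Then remove 0.01129 M of A.
Step 3:
                    J           A
  I            0.5381      0.0365
  C          -0.00724     0.01086
  E            0.5309     0.04736
  solve Keq expr → x = 0.00362; check Q = 3.7680e-04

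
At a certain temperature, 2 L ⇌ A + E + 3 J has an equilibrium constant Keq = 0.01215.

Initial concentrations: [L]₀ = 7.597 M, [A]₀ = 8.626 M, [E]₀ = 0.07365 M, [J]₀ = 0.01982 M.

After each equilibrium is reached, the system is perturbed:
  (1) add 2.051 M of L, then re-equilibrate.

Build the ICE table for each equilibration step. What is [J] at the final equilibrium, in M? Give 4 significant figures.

[J]_eq = 0.7216 M

Q₀ = 8.5706e-08 vs Keq = 0.01215 ⇒ Q<K, forward
Step 1:
                   L          A          E          J
  init         7.597      8.626    0.07365    0.01982
  Δ          -0.4097     0.2048     0.2048     0.6145
  eq           7.187      8.831     0.2785     0.6343
  solve Keq expr → x = 0.2048; check Q = 0.01215
Then add 2.051 M of L.
Step 2:
                   L          A          E          J
  init         9.238      8.831     0.2785     0.6343
  Δ         -0.05819     0.0291     0.0291    0.08729
  eq            9.18       8.86     0.3076     0.7216
  solve Keq expr → x = 0.0291; check Q = 0.01215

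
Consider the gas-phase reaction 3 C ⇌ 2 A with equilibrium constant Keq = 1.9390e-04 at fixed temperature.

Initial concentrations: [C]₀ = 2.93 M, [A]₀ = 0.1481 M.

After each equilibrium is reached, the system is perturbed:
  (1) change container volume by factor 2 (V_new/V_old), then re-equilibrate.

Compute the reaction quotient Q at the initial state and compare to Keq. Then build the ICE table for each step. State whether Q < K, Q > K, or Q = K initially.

Q₀ = 8.7198e-04; Q > K (proceeds reverse)

Q₀ = 8.7198e-04 vs Keq = 1.9390e-04 ⇒ Q>K, reverse
Step 1:
                   C          A
  init          2.93     0.1481
  Δ           0.1114   -0.07424
  eq           3.041    0.07386
  solve Keq expr → x = -0.03712; check Q = 1.9390e-04
Then change container volume by factor 2 (V_new/V_old).
Step 2:
                   C          A
  init         1.521    0.03693
  Δ          0.01562   -0.01041
  eq           1.536    0.02652
  solve Keq expr → x = -0.005206; check Q = 1.9390e-04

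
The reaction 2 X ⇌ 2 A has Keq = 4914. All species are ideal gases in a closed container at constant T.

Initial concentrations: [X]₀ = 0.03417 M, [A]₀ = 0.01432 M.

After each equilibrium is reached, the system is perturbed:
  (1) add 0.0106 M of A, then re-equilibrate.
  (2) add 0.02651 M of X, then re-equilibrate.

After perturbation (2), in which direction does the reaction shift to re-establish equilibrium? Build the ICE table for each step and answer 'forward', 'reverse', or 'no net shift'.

Direction: forward

Q₀ = 0.1756 vs Keq = 4914 ⇒ Q<K, forward
Step 1:
                  X         A
  init      0.03417   0.01432
  Δ        -0.03349   0.03349
  eq      6.8200e-04   0.04781
  solve Keq expr → x = 0.01674; check Q = 4914
Then add 0.0106 M of A.
Step 2:
                  X         A
  init    6.8200e-04   0.05841
  Δ       1.4909e-04 -1.4909e-04
  eq      8.3108e-04   0.05826
  solve Keq expr → x = -7.4543e-05; check Q = 4914
Then add 0.02651 M of X.
Step 3:
                  X         A
  init      0.02734   0.05826
  Δ        -0.02614   0.02614
  eq       0.001204    0.0844
  solve Keq expr → x = 0.01307; check Q = 4914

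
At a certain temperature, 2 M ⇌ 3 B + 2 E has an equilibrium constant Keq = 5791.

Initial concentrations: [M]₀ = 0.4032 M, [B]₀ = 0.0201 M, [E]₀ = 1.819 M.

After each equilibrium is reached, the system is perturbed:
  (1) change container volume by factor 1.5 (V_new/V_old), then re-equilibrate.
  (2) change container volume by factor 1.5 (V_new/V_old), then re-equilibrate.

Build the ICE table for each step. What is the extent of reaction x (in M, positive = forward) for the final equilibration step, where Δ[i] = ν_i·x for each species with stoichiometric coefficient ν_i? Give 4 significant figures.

x = 7.5779e-04 M

Q₀ = 1.6528e-04 vs Keq = 5791 ⇒ Q<K, forward
Step 1:
                    M           B           E
  Initial      0.4032      0.0201       1.819
  Change      -0.3896      0.5843      0.3896
  Equil       0.01364      0.6044       2.209
  solve Keq expr → x = 0.1948; check Q = 5791
Then change container volume by factor 1.5 (V_new/V_old).
Step 2:
                    M           B           E
  Initial    0.009092       0.403       1.472
  Change    -0.004018    0.006027    0.004018
  Equil      0.005074       0.409       1.476
  solve Keq expr → x = 0.002009; check Q = 5791
Then change container volume by factor 1.5 (V_new/V_old).
Step 3:
                    M           B           E
  Initial    0.003383      0.2727      0.9843
  Change    -0.001516    0.002273    0.001516
  Equil      0.001867      0.2749      0.9858
  solve Keq expr → x = 7.5779e-04; check Q = 5791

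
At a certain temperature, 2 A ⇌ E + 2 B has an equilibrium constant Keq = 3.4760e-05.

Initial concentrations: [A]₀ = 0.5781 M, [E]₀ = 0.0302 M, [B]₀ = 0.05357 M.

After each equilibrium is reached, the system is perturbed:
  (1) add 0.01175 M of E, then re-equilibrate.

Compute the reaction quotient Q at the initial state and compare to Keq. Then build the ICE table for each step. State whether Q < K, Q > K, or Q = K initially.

Q₀ = 2.5932e-04 vs Keq = 3.4760e-05 ⇒ Q>K, reverse
Step 1:
                   A          E          B
  init        0.5781     0.0302    0.05357
  Δ          0.02629   -0.01314   -0.02629
  eq          0.6044    0.01706    0.02728
  solve Keq expr → x = -0.01314; check Q = 3.4760e-05
Then add 0.01175 M of E.
Step 2:
                   A          E          B
  init        0.6044    0.02881    0.02728
  Δ         0.005106  -0.002553  -0.005106
  eq          0.6095    0.02625    0.02218
  solve Keq expr → x = -0.002553; check Q = 3.4760e-05

Q₀ = 2.5932e-04; Q > K (proceeds reverse)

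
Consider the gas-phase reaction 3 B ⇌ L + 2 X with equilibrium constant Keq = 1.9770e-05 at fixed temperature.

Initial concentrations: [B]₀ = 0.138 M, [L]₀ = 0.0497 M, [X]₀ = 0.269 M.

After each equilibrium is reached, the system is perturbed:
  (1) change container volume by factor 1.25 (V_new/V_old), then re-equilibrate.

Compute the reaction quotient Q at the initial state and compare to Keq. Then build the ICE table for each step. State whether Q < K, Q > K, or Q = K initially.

Q₀ = 1.368 vs Keq = 1.9770e-05 ⇒ Q>K, reverse
Step 1:
                    B           L           X
  I             0.138      0.0497       0.269
  C            0.1491    -0.04968    -0.09937
  E            0.2871  1.6251e-05      0.1696
  solve Keq expr → x = -0.04968; check Q = 1.9770e-05
Then change container volume by factor 1.25 (V_new/V_old).
Step 2:
                    B           L           X
  I            0.2296  1.3000e-05      0.1357
  C                 0           0           0
  E            0.2296  1.3000e-05      0.1357
  solve Keq expr → x = 0; check Q = 1.9770e-05

Q₀ = 1.368; Q > K (proceeds reverse)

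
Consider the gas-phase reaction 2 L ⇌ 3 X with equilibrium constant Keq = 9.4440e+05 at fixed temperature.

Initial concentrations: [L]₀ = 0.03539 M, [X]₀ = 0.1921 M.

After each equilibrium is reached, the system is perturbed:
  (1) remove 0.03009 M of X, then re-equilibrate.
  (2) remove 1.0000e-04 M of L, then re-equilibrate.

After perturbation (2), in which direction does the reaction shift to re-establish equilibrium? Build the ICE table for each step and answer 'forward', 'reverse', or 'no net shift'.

Direction: reverse

Q₀ = 5.66 vs Keq = 9.4440e+05 ⇒ Q<K, forward
Step 1:
                  L         X
  I         0.03539    0.1921
  C        -0.03527    0.0529
  E       1.2479e-04     0.245
  solve Keq expr → x = 0.01763; check Q = 9.4440e+05
Then remove 0.03009 M of X.
Step 2:
                  L         X
  I       1.2479e-04    0.2149
  C       -2.2244e-05 3.3366e-05
  E       1.0254e-04    0.2149
  solve Keq expr → x = 1.1122e-05; check Q = 9.4440e+05
Then remove 1.0000e-04 M of L.
Step 3:
                  L         X
  I       2.5419e-06    0.2149
  C       9.9893e-05 -1.4984e-04
  E       1.0243e-04    0.2148
  solve Keq expr → x = -4.9946e-05; check Q = 9.4440e+05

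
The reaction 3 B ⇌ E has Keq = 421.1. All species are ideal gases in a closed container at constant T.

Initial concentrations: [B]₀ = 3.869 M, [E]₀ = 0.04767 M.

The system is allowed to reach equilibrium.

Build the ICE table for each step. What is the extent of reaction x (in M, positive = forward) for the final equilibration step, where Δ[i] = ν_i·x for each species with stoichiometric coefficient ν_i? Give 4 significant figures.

Q₀ = 8.2309e-04 vs Keq = 421.1 ⇒ Q<K, forward
Step 1:
                  B         E
  I           3.869   0.04767
  C          -3.724     1.241
  E          0.1452     1.289
  solve Keq expr → x = 1.241; check Q = 421.1

x = 1.241 M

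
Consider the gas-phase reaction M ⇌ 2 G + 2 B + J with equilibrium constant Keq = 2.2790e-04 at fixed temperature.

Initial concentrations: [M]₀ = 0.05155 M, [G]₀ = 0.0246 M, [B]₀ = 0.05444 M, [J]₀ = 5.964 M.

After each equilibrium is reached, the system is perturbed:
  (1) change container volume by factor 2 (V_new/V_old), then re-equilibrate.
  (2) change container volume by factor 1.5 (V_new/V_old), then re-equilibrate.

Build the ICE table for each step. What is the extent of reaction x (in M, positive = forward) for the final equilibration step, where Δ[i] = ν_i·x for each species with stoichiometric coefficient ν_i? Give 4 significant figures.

Q₀ = 2.0750e-04 vs Keq = 2.2790e-04 ⇒ Q<K, forward
Step 1:
                   M          G          B          J
  Initial    0.05155     0.0246    0.05444      5.964
  Change  -3.7095e-04 7.4190e-04 7.4190e-04 3.7095e-04
  Equil      0.05118    0.02534    0.05518      5.964
  solve Keq expr → x = 3.7095e-04; check Q = 2.2790e-04
Then change container volume by factor 2 (V_new/V_old).
Step 2:
                   M          G          B          J
  Initial    0.02559    0.01267    0.02759      2.982
  Change   -0.007475    0.01495    0.01495   0.007475
  Equil      0.01811    0.02762    0.04254       2.99
  solve Keq expr → x = 0.007475; check Q = 2.2790e-04
Then change container volume by factor 1.5 (V_new/V_old).
Step 3:
                   M          G          B          J
  Initial    0.01208    0.01841    0.02836      1.993
  Change   -0.003997   0.007995   0.007995   0.003997
  Equil     0.008079    0.02641    0.03636      1.997
  solve Keq expr → x = 0.003997; check Q = 2.2790e-04

x = 0.003997 M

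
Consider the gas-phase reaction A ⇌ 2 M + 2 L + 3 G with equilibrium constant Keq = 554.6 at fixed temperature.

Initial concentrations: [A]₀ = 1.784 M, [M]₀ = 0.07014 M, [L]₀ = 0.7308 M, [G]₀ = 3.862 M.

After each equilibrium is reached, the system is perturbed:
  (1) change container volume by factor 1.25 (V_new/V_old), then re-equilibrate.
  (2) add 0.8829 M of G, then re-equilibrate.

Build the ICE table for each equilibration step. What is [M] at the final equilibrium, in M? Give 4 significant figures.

[M]_eq = 1.081 M

Q₀ = 0.08483 vs Keq = 554.6 ⇒ Q<K, forward
Step 1:
                   A          M          L          G
  init         1.784    0.07014     0.7308      3.862
  Δ          -0.5357      1.071      1.071      1.607
  eq           1.248      1.142      1.802      5.469
  solve Keq expr → x = 0.5357; check Q = 554.6
Then change container volume by factor 1.25 (V_new/V_old).
Step 2:
                   A          M          L          G
  init        0.9986     0.9132      1.442      4.375
  Δ          -0.1426     0.2853     0.2853     0.4279
  eq           0.856      1.198      1.727      4.803
  solve Keq expr → x = 0.1426; check Q = 554.6
Then add 0.8829 M of G.
Step 3:
                   A          M          L          G
  init         0.856      1.198      1.727      5.686
  Δ          0.05854    -0.1171    -0.1171    -0.1756
  eq          0.9145      1.081       1.61       5.51
  solve Keq expr → x = -0.05854; check Q = 554.6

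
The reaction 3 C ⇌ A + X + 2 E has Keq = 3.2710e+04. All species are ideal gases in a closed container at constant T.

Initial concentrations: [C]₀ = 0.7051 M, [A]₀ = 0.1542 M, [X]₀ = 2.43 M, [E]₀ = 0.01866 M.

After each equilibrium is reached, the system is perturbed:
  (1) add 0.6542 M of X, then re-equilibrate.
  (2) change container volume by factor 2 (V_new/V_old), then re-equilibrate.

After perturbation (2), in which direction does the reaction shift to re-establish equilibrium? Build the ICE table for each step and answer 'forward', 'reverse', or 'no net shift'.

Q₀ = 3.7219e-04 vs Keq = 3.2710e+04 ⇒ Q<K, forward
Step 1:
                  C         A         X         E
  init       0.7051    0.1542      2.43   0.01866
  Δ         -0.6859    0.2286    0.2286    0.4573
  eq        0.01917    0.3828     2.659    0.4759
  solve Keq expr → x = 0.2286; check Q = 3.2710e+04
Then add 0.6542 M of X.
Step 2:
                  C         A         X         E
  init      0.01917    0.3828     3.313    0.4759
  Δ        0.001422 -4.7398e-04 -4.7398e-04 -9.4796e-04
  eq         0.0206    0.3824     3.312     0.475
  solve Keq expr → x = -4.7398e-04; check Q = 3.2710e+04
Then change container volume by factor 2 (V_new/V_old).
Step 3:
                  C         A         X         E
  init       0.0103    0.1912     1.656    0.2375
  Δ       -0.002082 6.9385e-04 6.9385e-04  0.001388
  eq       0.008216    0.1919     1.657    0.2389
  solve Keq expr → x = 6.9385e-04; check Q = 3.2710e+04

Direction: forward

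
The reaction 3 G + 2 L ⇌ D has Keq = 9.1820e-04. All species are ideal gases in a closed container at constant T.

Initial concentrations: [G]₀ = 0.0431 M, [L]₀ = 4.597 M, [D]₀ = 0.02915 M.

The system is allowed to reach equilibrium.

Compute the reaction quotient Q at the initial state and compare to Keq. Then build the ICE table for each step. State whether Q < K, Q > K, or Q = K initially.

Q₀ = 17.23 vs Keq = 9.1820e-04 ⇒ Q>K, reverse
Step 1:
                  G         L         D
  init       0.0431     4.597   0.02915
  Δ         0.08732   0.05821  -0.02911
  eq         0.1304     4.655 4.4139e-05
  solve Keq expr → x = -0.02911; check Q = 9.1820e-04

Q₀ = 17.23; Q > K (proceeds reverse)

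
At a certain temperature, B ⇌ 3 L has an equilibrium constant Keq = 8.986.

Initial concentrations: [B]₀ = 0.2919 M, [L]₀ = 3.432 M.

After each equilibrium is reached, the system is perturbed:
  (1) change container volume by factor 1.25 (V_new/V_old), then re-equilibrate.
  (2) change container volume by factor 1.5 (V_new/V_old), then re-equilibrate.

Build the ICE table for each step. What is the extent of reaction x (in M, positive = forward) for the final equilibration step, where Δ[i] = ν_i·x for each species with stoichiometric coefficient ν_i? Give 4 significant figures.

Q₀ = 138.5 vs Keq = 8.986 ⇒ Q>K, reverse
Step 1:
                  B         L
  I          0.2919     3.432
  C          0.5022    -1.507
  E          0.7941     1.925
  solve Keq expr → x = -0.5022; check Q = 8.986
Then change container volume by factor 1.25 (V_new/V_old).
Step 2:
                  B         L
  I          0.6353      1.54
  C        -0.06223    0.1867
  E          0.5731     1.727
  solve Keq expr → x = 0.06223; check Q = 8.986
Then change container volume by factor 1.5 (V_new/V_old).
Step 3:
                  B         L
  I          0.3821     1.151
  C        -0.08081    0.2424
  E          0.3013     1.394
  solve Keq expr → x = 0.08081; check Q = 8.986

x = 0.08081 M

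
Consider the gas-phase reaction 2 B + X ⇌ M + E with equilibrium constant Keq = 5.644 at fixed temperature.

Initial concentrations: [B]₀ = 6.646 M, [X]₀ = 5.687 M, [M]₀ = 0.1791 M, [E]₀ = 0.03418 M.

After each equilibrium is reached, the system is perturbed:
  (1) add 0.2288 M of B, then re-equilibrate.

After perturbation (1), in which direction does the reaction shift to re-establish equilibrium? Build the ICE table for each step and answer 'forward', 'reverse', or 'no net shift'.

Direction: forward

Q₀ = 2.4370e-05 vs Keq = 5.644 ⇒ Q<K, forward
Step 1:
                   B          X          M          E
  I            6.646      5.687     0.1791    0.03418
  C           -5.874     -2.937      2.937      2.937
  E           0.7723       2.75      3.116      2.971
  solve Keq expr → x = 2.937; check Q = 5.644
Then add 0.2288 M of B.
Step 2:
                   B          X          M          E
  I            1.001       2.75      3.116      2.971
  C          -0.1905   -0.09523    0.09523    0.09523
  E           0.8106      2.655      3.211      3.066
  solve Keq expr → x = 0.09523; check Q = 5.644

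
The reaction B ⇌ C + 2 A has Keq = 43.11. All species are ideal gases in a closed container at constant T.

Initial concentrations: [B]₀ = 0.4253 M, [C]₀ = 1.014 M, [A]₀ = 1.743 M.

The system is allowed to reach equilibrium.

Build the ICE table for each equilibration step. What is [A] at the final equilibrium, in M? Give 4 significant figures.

[A]_eq = 2.283 M

Q₀ = 7.243 vs Keq = 43.11 ⇒ Q<K, forward
Step 1:
                    B           C           A
  Initial      0.4253       1.014       1.743
  Change        -0.27        0.27      0.5401
  Equil        0.1553       1.284       2.283
  solve Keq expr → x = 0.27; check Q = 43.11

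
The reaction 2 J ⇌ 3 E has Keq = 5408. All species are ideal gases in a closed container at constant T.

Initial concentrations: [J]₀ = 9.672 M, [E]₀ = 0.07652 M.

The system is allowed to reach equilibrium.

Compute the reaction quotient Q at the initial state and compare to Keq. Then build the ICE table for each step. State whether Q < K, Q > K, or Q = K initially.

Q₀ = 4.7895e-06; Q < K (proceeds forward)

Q₀ = 4.7895e-06 vs Keq = 5408 ⇒ Q<K, forward
Step 1:
                  J         E
  init        9.672   0.07652
  Δ          -8.993     13.49
  eq         0.6794     13.57
  solve Keq expr → x = 4.496; check Q = 5408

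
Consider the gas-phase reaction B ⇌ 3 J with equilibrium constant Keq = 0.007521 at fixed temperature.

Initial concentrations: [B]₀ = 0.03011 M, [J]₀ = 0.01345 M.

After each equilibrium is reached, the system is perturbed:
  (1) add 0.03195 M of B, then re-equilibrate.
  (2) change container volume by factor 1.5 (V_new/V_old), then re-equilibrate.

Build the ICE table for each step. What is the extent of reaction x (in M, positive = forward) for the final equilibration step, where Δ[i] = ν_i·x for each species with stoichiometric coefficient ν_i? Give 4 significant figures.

x = 0.00383 M

Q₀ = 8.0808e-05 vs Keq = 0.007521 ⇒ Q<K, forward
Step 1:
                   B          J
  Initial    0.03011    0.01345
  Change    -0.01251    0.03752
  Equil       0.0176    0.05097
  solve Keq expr → x = 0.01251; check Q = 0.007521
Then add 0.03195 M of B.
Step 2:
                   B          J
  Initial    0.04955    0.05097
  Change    -0.00599    0.01797
  Equil      0.04356    0.06894
  solve Keq expr → x = 0.00599; check Q = 0.007521
Then change container volume by factor 1.5 (V_new/V_old).
Step 3:
                   B          J
  Initial    0.02904    0.04596
  Change    -0.00383    0.01149
  Equil      0.02521    0.05745
  solve Keq expr → x = 0.00383; check Q = 0.007521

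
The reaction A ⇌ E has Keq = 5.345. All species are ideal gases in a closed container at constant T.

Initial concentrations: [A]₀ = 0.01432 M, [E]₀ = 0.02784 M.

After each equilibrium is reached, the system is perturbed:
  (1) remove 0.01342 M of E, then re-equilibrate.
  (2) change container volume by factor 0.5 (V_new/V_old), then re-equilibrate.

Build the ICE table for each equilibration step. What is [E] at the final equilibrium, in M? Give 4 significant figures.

Q₀ = 1.944 vs Keq = 5.345 ⇒ Q<K, forward
Step 1:
                    A           E
  init        0.01432     0.02784
  Δ         -0.007675    0.007675
  eq         0.006645     0.03552
  solve Keq expr → x = 0.007675; check Q = 5.345
Then remove 0.01342 M of E.
Step 2:
                    A           E
  init       0.006645      0.0221
  Δ         -0.002115    0.002115
  eq          0.00453     0.02421
  solve Keq expr → x = 0.002115; check Q = 5.345
Then change container volume by factor 0.5 (V_new/V_old).
Step 3:
                    A           E
  init       0.009059     0.04842
  Δ                 0           0
  eq         0.009059     0.04842
  solve Keq expr → x = 0; check Q = 5.345

[E]_eq = 0.04842 M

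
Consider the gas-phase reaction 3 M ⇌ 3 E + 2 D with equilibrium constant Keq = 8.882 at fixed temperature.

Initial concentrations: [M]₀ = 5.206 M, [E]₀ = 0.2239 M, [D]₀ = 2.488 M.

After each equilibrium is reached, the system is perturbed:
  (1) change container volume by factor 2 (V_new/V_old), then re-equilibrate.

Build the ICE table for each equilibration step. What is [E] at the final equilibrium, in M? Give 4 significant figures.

Q₀ = 4.9244e-04 vs Keq = 8.882 ⇒ Q<K, forward
Step 1:
                  M         E         D
  init        5.206    0.2239     2.488
  Δ          -2.231     2.231     1.487
  eq          2.975     2.455     3.975
  solve Keq expr → x = 0.7437; check Q = 8.882
Then change container volume by factor 2 (V_new/V_old).
Step 2:
                  M         E         D
  init        1.487     1.228     1.988
  Δ         -0.2731    0.2731     0.182
  eq          1.214     1.501      2.17
  solve Keq expr → x = 0.09102; check Q = 8.882

[E]_eq = 1.501 M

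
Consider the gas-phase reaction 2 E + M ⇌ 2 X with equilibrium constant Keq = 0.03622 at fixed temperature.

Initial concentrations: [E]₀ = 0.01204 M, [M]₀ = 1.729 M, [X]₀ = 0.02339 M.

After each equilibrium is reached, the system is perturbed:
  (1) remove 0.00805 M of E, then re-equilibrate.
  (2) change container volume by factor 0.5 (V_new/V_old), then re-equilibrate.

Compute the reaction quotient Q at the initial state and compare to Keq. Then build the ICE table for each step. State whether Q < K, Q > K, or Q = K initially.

Q₀ = 2.183 vs Keq = 0.03622 ⇒ Q>K, reverse
Step 1:
                   E          M          X
  Initial    0.01204      1.729    0.02339
  Change     0.01629   0.008143   -0.01629
  Equil      0.02833      1.737   0.007105
  solve Keq expr → x = -0.008143; check Q = 0.03622
Then remove 0.00805 M of E.
Step 2:
                   E          M          X
  Initial    0.02028      1.737   0.007105
  Change    0.001613 8.0665e-04  -0.001613
  Equil      0.02189      1.738   0.005492
  solve Keq expr → x = -8.0665e-04; check Q = 0.03622
Then change container volume by factor 0.5 (V_new/V_old).
Step 3:
                   E          M          X
  Initial    0.04378      3.476    0.01098
  Change   -0.003355  -0.001678   0.003355
  Equil      0.04042      3.474    0.01434
  solve Keq expr → x = 0.001678; check Q = 0.03622

Q₀ = 2.183; Q > K (proceeds reverse)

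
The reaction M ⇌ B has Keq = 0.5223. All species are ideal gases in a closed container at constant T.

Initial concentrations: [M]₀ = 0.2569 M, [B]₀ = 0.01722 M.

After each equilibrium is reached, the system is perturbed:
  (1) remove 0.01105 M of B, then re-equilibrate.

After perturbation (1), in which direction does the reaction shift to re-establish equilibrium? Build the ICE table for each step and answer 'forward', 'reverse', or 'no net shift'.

Q₀ = 0.06703 vs Keq = 0.5223 ⇒ Q<K, forward
Step 1:
                   M          B
  I           0.2569    0.01722
  C         -0.07683    0.07683
  E           0.1801    0.09405
  solve Keq expr → x = 0.07683; check Q = 0.5223
Then remove 0.01105 M of B.
Step 2:
                   M          B
  I           0.1801      0.083
  C        -0.007259   0.007259
  E           0.1728    0.09026
  solve Keq expr → x = 0.007259; check Q = 0.5223

Direction: forward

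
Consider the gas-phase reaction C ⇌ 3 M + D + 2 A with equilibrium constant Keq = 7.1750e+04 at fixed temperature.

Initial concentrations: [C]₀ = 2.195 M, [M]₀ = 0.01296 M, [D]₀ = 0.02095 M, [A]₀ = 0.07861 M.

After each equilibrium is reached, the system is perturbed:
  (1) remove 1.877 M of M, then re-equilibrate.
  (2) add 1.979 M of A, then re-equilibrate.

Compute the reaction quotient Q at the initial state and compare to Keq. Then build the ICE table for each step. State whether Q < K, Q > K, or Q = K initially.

Q₀ = 1.2839e-10 vs Keq = 7.1750e+04 ⇒ Q<K, forward
Step 1:
                   C          M          D          A
  I            2.195    0.01296    0.02095    0.07861
  C            -2.07       6.21       2.07       4.14
  E            0.125      6.223      2.091      4.219
  solve Keq expr → x = 2.07; check Q = 7.1750e+04
Then remove 1.877 M of M.
Step 2:
                   C          M          D          A
  I            0.125      4.346      2.091      4.219
  C         -0.07074     0.2122    0.07074     0.1415
  E          0.05424      4.558      2.162       4.36
  solve Keq expr → x = 0.07074; check Q = 7.1750e+04
Then add 1.979 M of A.
Step 3:
                   C          M          D          A
  I          0.05424      4.558      2.162      6.339
  C          0.04535     -0.136   -0.04535   -0.09069
  E          0.09959      4.422      2.116      6.248
  solve Keq expr → x = -0.04535; check Q = 7.1750e+04

Q₀ = 1.2839e-10; Q < K (proceeds forward)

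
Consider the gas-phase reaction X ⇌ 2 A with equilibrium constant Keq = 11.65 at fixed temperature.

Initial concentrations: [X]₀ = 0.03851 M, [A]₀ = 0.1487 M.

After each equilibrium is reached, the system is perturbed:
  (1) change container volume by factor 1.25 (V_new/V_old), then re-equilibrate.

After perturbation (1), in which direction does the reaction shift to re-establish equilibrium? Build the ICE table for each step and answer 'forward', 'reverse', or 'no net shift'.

Q₀ = 0.5742 vs Keq = 11.65 ⇒ Q<K, forward
Step 1:
                  X         A
  Initial   0.03851    0.1487
  Change   -0.03445   0.06889
  Equil    0.004064    0.2176
  solve Keq expr → x = 0.03445; check Q = 11.65
Then change container volume by factor 1.25 (V_new/V_old).
Step 2:
                  X         A
  Initial  0.003251    0.1741
  Change  -6.1345e-04  0.001227
  Equil    0.002638    0.1753
  solve Keq expr → x = 6.1345e-04; check Q = 11.65

Direction: forward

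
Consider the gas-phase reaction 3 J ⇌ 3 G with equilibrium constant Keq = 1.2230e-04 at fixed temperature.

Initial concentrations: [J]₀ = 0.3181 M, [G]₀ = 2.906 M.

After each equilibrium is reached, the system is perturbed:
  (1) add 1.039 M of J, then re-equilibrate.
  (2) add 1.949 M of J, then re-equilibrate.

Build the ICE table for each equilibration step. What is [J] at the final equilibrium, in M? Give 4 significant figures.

[J]_eq = 5.918 M

Q₀ = 762.4 vs Keq = 1.2230e-04 ⇒ Q>K, reverse
Step 1:
                  J         G
  Initial    0.3181     2.906
  Change      2.754    -2.754
  Equil       3.072    0.1525
  solve Keq expr → x = -0.9178; check Q = 1.2230e-04
Then add 1.039 M of J.
Step 2:
                  J         G
  Initial     4.111    0.1525
  Change   -0.04913   0.04913
  Equil       4.061    0.2016
  solve Keq expr → x = 0.01638; check Q = 1.2230e-04
Then add 1.949 M of J.
Step 3:
                  J         G
  Initial      6.01    0.2016
  Change   -0.09217   0.09217
  Equil       5.918    0.2938
  solve Keq expr → x = 0.03072; check Q = 1.2230e-04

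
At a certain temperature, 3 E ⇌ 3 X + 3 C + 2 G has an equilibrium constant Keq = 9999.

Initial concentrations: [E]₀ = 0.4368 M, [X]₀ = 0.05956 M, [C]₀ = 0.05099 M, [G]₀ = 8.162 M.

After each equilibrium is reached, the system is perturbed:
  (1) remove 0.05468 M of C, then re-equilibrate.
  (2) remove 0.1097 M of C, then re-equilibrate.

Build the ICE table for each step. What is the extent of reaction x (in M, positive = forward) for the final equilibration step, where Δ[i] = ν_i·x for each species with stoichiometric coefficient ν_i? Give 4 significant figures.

Q₀ = 2.2391e-05 vs Keq = 9999 ⇒ Q<K, forward
Step 1:
                   E          X          C          G
  I           0.4368    0.05956    0.05099      8.162
  C          -0.3974     0.3974     0.3974     0.2649
  E          0.03939      0.457     0.4484      8.427
  solve Keq expr → x = 0.1325; check Q = 9999
Then remove 0.05468 M of C.
Step 2:
                   E          X          C          G
  I          0.03939      0.457     0.3937      8.427
  C        -0.004119   0.004119   0.004119   0.002746
  E          0.03527     0.4611     0.3978       8.43
  solve Keq expr → x = 0.001373; check Q = 9999
Then remove 0.1097 M of C.
Step 3:
                   E          X          C          G
  I          0.03527     0.4611     0.2881       8.43
  C        -0.008478   0.008478   0.008478   0.005652
  E          0.02679     0.4696     0.2966      8.435
  solve Keq expr → x = 0.002826; check Q = 9999

x = 0.002826 M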